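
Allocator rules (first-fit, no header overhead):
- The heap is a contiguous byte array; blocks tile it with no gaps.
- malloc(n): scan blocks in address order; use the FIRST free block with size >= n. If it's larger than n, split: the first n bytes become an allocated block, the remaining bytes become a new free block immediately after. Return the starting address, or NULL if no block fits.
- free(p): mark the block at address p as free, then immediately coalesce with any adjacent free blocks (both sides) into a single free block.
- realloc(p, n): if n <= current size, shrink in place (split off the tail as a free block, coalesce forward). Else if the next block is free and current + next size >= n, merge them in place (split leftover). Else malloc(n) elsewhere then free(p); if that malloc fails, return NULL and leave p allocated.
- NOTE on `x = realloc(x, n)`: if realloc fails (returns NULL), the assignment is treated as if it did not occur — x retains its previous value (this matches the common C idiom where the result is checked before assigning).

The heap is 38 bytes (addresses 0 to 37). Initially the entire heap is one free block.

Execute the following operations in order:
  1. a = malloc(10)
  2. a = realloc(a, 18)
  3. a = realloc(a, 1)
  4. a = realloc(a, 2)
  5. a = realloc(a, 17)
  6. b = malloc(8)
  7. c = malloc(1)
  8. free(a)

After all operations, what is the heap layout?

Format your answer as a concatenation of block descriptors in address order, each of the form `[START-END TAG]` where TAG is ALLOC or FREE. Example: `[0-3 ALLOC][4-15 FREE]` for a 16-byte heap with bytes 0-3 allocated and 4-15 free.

Answer: [0-16 FREE][17-24 ALLOC][25-25 ALLOC][26-37 FREE]

Derivation:
Op 1: a = malloc(10) -> a = 0; heap: [0-9 ALLOC][10-37 FREE]
Op 2: a = realloc(a, 18) -> a = 0; heap: [0-17 ALLOC][18-37 FREE]
Op 3: a = realloc(a, 1) -> a = 0; heap: [0-0 ALLOC][1-37 FREE]
Op 4: a = realloc(a, 2) -> a = 0; heap: [0-1 ALLOC][2-37 FREE]
Op 5: a = realloc(a, 17) -> a = 0; heap: [0-16 ALLOC][17-37 FREE]
Op 6: b = malloc(8) -> b = 17; heap: [0-16 ALLOC][17-24 ALLOC][25-37 FREE]
Op 7: c = malloc(1) -> c = 25; heap: [0-16 ALLOC][17-24 ALLOC][25-25 ALLOC][26-37 FREE]
Op 8: free(a) -> (freed a); heap: [0-16 FREE][17-24 ALLOC][25-25 ALLOC][26-37 FREE]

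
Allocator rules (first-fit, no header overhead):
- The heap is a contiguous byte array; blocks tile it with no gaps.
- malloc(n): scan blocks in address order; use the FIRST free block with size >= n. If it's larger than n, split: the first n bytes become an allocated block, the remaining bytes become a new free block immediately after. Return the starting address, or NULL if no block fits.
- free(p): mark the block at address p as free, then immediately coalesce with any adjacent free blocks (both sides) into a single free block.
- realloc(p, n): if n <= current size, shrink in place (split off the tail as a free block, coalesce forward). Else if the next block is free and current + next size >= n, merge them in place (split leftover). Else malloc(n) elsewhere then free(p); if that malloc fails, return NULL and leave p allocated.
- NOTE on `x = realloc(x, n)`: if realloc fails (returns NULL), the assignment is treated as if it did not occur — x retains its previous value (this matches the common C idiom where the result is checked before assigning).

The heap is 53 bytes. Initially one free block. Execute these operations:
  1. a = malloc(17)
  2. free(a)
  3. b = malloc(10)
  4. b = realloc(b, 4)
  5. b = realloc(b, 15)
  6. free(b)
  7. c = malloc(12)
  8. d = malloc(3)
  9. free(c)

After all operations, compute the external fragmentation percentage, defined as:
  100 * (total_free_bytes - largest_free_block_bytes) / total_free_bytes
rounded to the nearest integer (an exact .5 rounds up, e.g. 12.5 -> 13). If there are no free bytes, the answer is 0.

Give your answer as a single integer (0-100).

Answer: 24

Derivation:
Op 1: a = malloc(17) -> a = 0; heap: [0-16 ALLOC][17-52 FREE]
Op 2: free(a) -> (freed a); heap: [0-52 FREE]
Op 3: b = malloc(10) -> b = 0; heap: [0-9 ALLOC][10-52 FREE]
Op 4: b = realloc(b, 4) -> b = 0; heap: [0-3 ALLOC][4-52 FREE]
Op 5: b = realloc(b, 15) -> b = 0; heap: [0-14 ALLOC][15-52 FREE]
Op 6: free(b) -> (freed b); heap: [0-52 FREE]
Op 7: c = malloc(12) -> c = 0; heap: [0-11 ALLOC][12-52 FREE]
Op 8: d = malloc(3) -> d = 12; heap: [0-11 ALLOC][12-14 ALLOC][15-52 FREE]
Op 9: free(c) -> (freed c); heap: [0-11 FREE][12-14 ALLOC][15-52 FREE]
Free blocks: [12 38] total_free=50 largest=38 -> 100*(50-38)/50 = 1200/50 = 24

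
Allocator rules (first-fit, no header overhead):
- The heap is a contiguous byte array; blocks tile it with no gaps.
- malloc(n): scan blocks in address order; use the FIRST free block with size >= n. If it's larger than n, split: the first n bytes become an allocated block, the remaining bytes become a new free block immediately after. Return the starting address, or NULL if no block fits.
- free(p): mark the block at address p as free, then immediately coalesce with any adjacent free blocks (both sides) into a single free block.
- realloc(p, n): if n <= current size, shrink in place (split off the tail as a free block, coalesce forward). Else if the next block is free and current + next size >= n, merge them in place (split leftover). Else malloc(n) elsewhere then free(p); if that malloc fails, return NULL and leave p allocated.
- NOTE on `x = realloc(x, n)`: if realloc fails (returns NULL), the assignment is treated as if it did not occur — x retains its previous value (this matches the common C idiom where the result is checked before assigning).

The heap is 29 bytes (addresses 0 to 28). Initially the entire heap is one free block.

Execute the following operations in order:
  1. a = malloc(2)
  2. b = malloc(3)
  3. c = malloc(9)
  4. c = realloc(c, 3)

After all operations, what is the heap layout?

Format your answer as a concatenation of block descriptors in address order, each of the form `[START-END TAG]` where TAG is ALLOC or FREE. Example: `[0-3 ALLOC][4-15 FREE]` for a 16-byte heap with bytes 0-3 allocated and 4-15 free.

Answer: [0-1 ALLOC][2-4 ALLOC][5-7 ALLOC][8-28 FREE]

Derivation:
Op 1: a = malloc(2) -> a = 0; heap: [0-1 ALLOC][2-28 FREE]
Op 2: b = malloc(3) -> b = 2; heap: [0-1 ALLOC][2-4 ALLOC][5-28 FREE]
Op 3: c = malloc(9) -> c = 5; heap: [0-1 ALLOC][2-4 ALLOC][5-13 ALLOC][14-28 FREE]
Op 4: c = realloc(c, 3) -> c = 5; heap: [0-1 ALLOC][2-4 ALLOC][5-7 ALLOC][8-28 FREE]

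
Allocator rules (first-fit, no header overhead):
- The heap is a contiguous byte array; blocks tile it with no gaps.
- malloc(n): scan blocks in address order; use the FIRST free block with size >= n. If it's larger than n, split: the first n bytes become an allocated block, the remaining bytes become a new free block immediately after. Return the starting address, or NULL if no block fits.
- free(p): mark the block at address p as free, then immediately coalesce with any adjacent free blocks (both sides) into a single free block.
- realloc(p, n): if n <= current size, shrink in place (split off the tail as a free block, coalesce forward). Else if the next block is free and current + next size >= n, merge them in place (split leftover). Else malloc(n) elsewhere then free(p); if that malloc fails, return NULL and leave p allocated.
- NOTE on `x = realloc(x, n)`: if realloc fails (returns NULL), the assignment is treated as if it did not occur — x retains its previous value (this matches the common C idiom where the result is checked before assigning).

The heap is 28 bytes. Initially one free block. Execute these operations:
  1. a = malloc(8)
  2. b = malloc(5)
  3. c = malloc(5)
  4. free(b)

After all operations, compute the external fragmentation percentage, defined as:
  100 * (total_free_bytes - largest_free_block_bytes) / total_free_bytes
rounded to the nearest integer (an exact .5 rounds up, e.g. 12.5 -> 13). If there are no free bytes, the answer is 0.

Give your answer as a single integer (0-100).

Op 1: a = malloc(8) -> a = 0; heap: [0-7 ALLOC][8-27 FREE]
Op 2: b = malloc(5) -> b = 8; heap: [0-7 ALLOC][8-12 ALLOC][13-27 FREE]
Op 3: c = malloc(5) -> c = 13; heap: [0-7 ALLOC][8-12 ALLOC][13-17 ALLOC][18-27 FREE]
Op 4: free(b) -> (freed b); heap: [0-7 ALLOC][8-12 FREE][13-17 ALLOC][18-27 FREE]
Free blocks: [5 10] total_free=15 largest=10 -> 100*(15-10)/15 = 500/15 ≈ 33.333 -> rounds to 33

Answer: 33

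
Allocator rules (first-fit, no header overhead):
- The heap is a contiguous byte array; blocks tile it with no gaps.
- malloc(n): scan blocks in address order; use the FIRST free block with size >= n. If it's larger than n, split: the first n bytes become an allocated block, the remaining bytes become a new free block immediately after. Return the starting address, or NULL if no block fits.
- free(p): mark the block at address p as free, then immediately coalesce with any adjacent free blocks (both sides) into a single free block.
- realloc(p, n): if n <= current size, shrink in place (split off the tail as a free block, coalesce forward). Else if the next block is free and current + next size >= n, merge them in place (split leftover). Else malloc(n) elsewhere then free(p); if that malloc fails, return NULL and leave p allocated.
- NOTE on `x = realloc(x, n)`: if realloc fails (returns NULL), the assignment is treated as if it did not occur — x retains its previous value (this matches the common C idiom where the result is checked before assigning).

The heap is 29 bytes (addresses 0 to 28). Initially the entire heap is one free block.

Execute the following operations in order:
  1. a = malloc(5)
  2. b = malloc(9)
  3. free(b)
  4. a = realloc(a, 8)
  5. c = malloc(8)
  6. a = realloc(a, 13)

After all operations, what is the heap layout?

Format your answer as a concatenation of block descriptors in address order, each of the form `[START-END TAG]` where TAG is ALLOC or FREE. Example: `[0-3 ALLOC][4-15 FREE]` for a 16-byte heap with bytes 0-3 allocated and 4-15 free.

Op 1: a = malloc(5) -> a = 0; heap: [0-4 ALLOC][5-28 FREE]
Op 2: b = malloc(9) -> b = 5; heap: [0-4 ALLOC][5-13 ALLOC][14-28 FREE]
Op 3: free(b) -> (freed b); heap: [0-4 ALLOC][5-28 FREE]
Op 4: a = realloc(a, 8) -> a = 0; heap: [0-7 ALLOC][8-28 FREE]
Op 5: c = malloc(8) -> c = 8; heap: [0-7 ALLOC][8-15 ALLOC][16-28 FREE]
Op 6: a = realloc(a, 13) -> a = 16; heap: [0-7 FREE][8-15 ALLOC][16-28 ALLOC]

Answer: [0-7 FREE][8-15 ALLOC][16-28 ALLOC]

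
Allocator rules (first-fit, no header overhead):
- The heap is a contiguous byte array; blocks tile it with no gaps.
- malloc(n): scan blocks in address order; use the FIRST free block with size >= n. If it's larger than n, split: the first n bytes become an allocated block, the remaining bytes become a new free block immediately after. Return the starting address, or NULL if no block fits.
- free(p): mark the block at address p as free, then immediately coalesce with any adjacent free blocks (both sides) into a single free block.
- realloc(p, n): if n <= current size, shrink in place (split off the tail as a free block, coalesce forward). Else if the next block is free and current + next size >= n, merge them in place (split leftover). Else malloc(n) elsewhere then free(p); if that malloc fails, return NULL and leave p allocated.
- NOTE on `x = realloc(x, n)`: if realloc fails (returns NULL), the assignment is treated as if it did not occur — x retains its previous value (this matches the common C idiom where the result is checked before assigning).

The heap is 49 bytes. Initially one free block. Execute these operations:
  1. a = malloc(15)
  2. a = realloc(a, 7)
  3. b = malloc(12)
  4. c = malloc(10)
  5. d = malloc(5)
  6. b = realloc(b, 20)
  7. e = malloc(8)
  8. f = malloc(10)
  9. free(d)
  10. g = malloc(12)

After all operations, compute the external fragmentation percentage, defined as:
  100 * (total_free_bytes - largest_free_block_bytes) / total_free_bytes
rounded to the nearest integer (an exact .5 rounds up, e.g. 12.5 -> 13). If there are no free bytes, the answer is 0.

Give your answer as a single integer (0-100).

Op 1: a = malloc(15) -> a = 0; heap: [0-14 ALLOC][15-48 FREE]
Op 2: a = realloc(a, 7) -> a = 0; heap: [0-6 ALLOC][7-48 FREE]
Op 3: b = malloc(12) -> b = 7; heap: [0-6 ALLOC][7-18 ALLOC][19-48 FREE]
Op 4: c = malloc(10) -> c = 19; heap: [0-6 ALLOC][7-18 ALLOC][19-28 ALLOC][29-48 FREE]
Op 5: d = malloc(5) -> d = 29; heap: [0-6 ALLOC][7-18 ALLOC][19-28 ALLOC][29-33 ALLOC][34-48 FREE]
Op 6: b = realloc(b, 20) -> NULL (b unchanged); heap: [0-6 ALLOC][7-18 ALLOC][19-28 ALLOC][29-33 ALLOC][34-48 FREE]
Op 7: e = malloc(8) -> e = 34; heap: [0-6 ALLOC][7-18 ALLOC][19-28 ALLOC][29-33 ALLOC][34-41 ALLOC][42-48 FREE]
Op 8: f = malloc(10) -> f = NULL; heap: [0-6 ALLOC][7-18 ALLOC][19-28 ALLOC][29-33 ALLOC][34-41 ALLOC][42-48 FREE]
Op 9: free(d) -> (freed d); heap: [0-6 ALLOC][7-18 ALLOC][19-28 ALLOC][29-33 FREE][34-41 ALLOC][42-48 FREE]
Op 10: g = malloc(12) -> g = NULL; heap: [0-6 ALLOC][7-18 ALLOC][19-28 ALLOC][29-33 FREE][34-41 ALLOC][42-48 FREE]
Free blocks: [5 7] total_free=12 largest=7 -> 100*(12-7)/12 = 500/12 ≈ 41.667 -> rounds to 42

Answer: 42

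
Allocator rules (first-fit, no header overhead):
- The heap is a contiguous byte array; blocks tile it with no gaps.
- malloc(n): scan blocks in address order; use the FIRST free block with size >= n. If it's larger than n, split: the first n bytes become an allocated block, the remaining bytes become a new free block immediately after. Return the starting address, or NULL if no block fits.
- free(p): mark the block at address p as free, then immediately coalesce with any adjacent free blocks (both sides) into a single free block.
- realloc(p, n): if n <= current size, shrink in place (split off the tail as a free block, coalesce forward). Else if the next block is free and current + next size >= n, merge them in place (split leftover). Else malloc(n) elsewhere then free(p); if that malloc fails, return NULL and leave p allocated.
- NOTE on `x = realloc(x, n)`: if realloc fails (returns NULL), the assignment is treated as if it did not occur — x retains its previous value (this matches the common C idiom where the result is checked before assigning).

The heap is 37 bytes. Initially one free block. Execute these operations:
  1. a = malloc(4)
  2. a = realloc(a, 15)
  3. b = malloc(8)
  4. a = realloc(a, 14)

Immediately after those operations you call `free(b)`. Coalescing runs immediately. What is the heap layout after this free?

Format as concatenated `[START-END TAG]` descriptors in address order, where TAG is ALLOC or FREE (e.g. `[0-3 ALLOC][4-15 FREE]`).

Answer: [0-13 ALLOC][14-36 FREE]

Derivation:
Op 1: a = malloc(4) -> a = 0; heap: [0-3 ALLOC][4-36 FREE]
Op 2: a = realloc(a, 15) -> a = 0; heap: [0-14 ALLOC][15-36 FREE]
Op 3: b = malloc(8) -> b = 15; heap: [0-14 ALLOC][15-22 ALLOC][23-36 FREE]
Op 4: a = realloc(a, 14) -> a = 0; heap: [0-13 ALLOC][14-14 FREE][15-22 ALLOC][23-36 FREE]
free(b): b = 15 -> block [15-22 ALLOC]; mark free, coalesce with adjacent free neighbors -> [0-13 ALLOC][14-36 FREE]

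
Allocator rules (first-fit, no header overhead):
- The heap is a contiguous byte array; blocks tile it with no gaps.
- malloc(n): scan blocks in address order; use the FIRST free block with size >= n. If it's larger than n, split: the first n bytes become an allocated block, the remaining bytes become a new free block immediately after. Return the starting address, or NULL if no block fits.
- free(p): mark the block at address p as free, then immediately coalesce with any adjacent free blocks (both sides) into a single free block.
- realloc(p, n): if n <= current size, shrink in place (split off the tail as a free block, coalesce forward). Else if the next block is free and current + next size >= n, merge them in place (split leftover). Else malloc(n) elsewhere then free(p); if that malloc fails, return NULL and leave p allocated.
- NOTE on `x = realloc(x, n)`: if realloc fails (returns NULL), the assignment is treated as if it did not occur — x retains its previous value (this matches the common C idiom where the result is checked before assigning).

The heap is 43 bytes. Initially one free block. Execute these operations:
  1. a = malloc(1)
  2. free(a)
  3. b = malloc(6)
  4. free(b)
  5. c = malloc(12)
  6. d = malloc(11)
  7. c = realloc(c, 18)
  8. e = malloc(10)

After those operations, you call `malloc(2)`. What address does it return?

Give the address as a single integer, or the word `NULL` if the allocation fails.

Answer: 10

Derivation:
Op 1: a = malloc(1) -> a = 0; heap: [0-0 ALLOC][1-42 FREE]
Op 2: free(a) -> (freed a); heap: [0-42 FREE]
Op 3: b = malloc(6) -> b = 0; heap: [0-5 ALLOC][6-42 FREE]
Op 4: free(b) -> (freed b); heap: [0-42 FREE]
Op 5: c = malloc(12) -> c = 0; heap: [0-11 ALLOC][12-42 FREE]
Op 6: d = malloc(11) -> d = 12; heap: [0-11 ALLOC][12-22 ALLOC][23-42 FREE]
Op 7: c = realloc(c, 18) -> c = 23; heap: [0-11 FREE][12-22 ALLOC][23-40 ALLOC][41-42 FREE]
Op 8: e = malloc(10) -> e = 0; heap: [0-9 ALLOC][10-11 FREE][12-22 ALLOC][23-40 ALLOC][41-42 FREE]
malloc(2): first-fit scan over [0-9 ALLOC][10-11 FREE][12-22 ALLOC][23-40 ALLOC][41-42 FREE] -> 10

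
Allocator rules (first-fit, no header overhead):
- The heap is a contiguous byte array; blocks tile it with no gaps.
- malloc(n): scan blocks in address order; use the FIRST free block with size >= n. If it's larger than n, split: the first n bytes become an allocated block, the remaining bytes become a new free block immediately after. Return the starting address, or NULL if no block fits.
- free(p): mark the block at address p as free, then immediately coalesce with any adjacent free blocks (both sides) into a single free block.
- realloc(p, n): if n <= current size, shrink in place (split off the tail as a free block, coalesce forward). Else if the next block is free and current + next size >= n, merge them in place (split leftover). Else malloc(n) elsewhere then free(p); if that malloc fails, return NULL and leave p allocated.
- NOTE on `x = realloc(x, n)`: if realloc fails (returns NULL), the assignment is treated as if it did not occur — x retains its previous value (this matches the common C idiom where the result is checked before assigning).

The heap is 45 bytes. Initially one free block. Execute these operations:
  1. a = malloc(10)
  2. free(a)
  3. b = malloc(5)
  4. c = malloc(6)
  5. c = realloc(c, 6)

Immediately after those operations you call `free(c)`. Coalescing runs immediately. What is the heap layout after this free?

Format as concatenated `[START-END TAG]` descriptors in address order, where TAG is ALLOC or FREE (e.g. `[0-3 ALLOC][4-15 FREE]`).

Answer: [0-4 ALLOC][5-44 FREE]

Derivation:
Op 1: a = malloc(10) -> a = 0; heap: [0-9 ALLOC][10-44 FREE]
Op 2: free(a) -> (freed a); heap: [0-44 FREE]
Op 3: b = malloc(5) -> b = 0; heap: [0-4 ALLOC][5-44 FREE]
Op 4: c = malloc(6) -> c = 5; heap: [0-4 ALLOC][5-10 ALLOC][11-44 FREE]
Op 5: c = realloc(c, 6) -> c = 5; heap: [0-4 ALLOC][5-10 ALLOC][11-44 FREE]
free(c): c = 5 -> block [5-10 ALLOC]; mark free, coalesce with adjacent free neighbors -> [0-4 ALLOC][5-44 FREE]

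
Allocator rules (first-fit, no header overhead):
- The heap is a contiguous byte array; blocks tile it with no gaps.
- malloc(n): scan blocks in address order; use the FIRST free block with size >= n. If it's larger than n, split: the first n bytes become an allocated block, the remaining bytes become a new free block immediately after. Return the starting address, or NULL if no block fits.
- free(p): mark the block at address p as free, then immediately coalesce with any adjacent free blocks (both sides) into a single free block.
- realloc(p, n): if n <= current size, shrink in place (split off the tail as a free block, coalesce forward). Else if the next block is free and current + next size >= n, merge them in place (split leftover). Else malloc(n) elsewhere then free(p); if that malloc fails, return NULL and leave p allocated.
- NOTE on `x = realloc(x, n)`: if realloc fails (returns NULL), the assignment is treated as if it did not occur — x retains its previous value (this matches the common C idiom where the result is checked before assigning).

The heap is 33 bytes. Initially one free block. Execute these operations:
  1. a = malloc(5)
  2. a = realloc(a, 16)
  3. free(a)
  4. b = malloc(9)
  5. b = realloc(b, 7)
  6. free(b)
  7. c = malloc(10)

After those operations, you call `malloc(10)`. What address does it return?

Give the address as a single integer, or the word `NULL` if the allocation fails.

Answer: 10

Derivation:
Op 1: a = malloc(5) -> a = 0; heap: [0-4 ALLOC][5-32 FREE]
Op 2: a = realloc(a, 16) -> a = 0; heap: [0-15 ALLOC][16-32 FREE]
Op 3: free(a) -> (freed a); heap: [0-32 FREE]
Op 4: b = malloc(9) -> b = 0; heap: [0-8 ALLOC][9-32 FREE]
Op 5: b = realloc(b, 7) -> b = 0; heap: [0-6 ALLOC][7-32 FREE]
Op 6: free(b) -> (freed b); heap: [0-32 FREE]
Op 7: c = malloc(10) -> c = 0; heap: [0-9 ALLOC][10-32 FREE]
malloc(10): first-fit scan over [0-9 ALLOC][10-32 FREE] -> 10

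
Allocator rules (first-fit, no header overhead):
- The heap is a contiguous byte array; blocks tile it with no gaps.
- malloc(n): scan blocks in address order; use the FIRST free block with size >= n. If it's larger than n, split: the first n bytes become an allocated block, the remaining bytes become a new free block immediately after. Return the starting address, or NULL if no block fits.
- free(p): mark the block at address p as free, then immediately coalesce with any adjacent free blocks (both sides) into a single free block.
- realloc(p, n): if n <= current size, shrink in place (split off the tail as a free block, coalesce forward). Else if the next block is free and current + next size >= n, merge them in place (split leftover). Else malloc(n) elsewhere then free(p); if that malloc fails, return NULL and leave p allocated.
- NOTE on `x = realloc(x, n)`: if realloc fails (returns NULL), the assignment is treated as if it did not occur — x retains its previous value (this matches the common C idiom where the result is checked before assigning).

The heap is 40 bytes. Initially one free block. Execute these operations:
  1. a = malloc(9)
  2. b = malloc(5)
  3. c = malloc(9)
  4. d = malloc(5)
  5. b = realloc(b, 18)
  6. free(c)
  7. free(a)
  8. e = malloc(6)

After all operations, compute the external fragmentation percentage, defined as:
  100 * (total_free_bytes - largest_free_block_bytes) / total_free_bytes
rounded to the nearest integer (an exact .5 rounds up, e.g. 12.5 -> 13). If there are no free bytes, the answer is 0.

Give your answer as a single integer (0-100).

Answer: 50

Derivation:
Op 1: a = malloc(9) -> a = 0; heap: [0-8 ALLOC][9-39 FREE]
Op 2: b = malloc(5) -> b = 9; heap: [0-8 ALLOC][9-13 ALLOC][14-39 FREE]
Op 3: c = malloc(9) -> c = 14; heap: [0-8 ALLOC][9-13 ALLOC][14-22 ALLOC][23-39 FREE]
Op 4: d = malloc(5) -> d = 23; heap: [0-8 ALLOC][9-13 ALLOC][14-22 ALLOC][23-27 ALLOC][28-39 FREE]
Op 5: b = realloc(b, 18) -> NULL (b unchanged); heap: [0-8 ALLOC][9-13 ALLOC][14-22 ALLOC][23-27 ALLOC][28-39 FREE]
Op 6: free(c) -> (freed c); heap: [0-8 ALLOC][9-13 ALLOC][14-22 FREE][23-27 ALLOC][28-39 FREE]
Op 7: free(a) -> (freed a); heap: [0-8 FREE][9-13 ALLOC][14-22 FREE][23-27 ALLOC][28-39 FREE]
Op 8: e = malloc(6) -> e = 0; heap: [0-5 ALLOC][6-8 FREE][9-13 ALLOC][14-22 FREE][23-27 ALLOC][28-39 FREE]
Free blocks: [3 9 12] total_free=24 largest=12 -> 100*(24-12)/24 = 1200/24 = 50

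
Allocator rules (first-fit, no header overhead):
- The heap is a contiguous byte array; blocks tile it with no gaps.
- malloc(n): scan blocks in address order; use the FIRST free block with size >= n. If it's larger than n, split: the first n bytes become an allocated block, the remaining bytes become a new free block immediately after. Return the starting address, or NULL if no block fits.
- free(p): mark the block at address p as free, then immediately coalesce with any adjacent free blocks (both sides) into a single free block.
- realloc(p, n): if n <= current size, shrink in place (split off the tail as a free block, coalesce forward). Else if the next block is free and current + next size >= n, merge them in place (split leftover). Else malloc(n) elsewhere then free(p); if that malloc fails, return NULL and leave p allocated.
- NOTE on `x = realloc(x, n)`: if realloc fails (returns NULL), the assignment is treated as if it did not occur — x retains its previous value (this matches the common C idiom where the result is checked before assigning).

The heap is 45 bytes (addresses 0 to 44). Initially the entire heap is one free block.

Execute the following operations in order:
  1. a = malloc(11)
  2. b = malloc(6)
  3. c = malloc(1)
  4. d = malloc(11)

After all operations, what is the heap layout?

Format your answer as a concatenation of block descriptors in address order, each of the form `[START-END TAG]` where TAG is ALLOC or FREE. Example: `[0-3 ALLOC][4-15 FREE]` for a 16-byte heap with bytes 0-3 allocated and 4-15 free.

Op 1: a = malloc(11) -> a = 0; heap: [0-10 ALLOC][11-44 FREE]
Op 2: b = malloc(6) -> b = 11; heap: [0-10 ALLOC][11-16 ALLOC][17-44 FREE]
Op 3: c = malloc(1) -> c = 17; heap: [0-10 ALLOC][11-16 ALLOC][17-17 ALLOC][18-44 FREE]
Op 4: d = malloc(11) -> d = 18; heap: [0-10 ALLOC][11-16 ALLOC][17-17 ALLOC][18-28 ALLOC][29-44 FREE]

Answer: [0-10 ALLOC][11-16 ALLOC][17-17 ALLOC][18-28 ALLOC][29-44 FREE]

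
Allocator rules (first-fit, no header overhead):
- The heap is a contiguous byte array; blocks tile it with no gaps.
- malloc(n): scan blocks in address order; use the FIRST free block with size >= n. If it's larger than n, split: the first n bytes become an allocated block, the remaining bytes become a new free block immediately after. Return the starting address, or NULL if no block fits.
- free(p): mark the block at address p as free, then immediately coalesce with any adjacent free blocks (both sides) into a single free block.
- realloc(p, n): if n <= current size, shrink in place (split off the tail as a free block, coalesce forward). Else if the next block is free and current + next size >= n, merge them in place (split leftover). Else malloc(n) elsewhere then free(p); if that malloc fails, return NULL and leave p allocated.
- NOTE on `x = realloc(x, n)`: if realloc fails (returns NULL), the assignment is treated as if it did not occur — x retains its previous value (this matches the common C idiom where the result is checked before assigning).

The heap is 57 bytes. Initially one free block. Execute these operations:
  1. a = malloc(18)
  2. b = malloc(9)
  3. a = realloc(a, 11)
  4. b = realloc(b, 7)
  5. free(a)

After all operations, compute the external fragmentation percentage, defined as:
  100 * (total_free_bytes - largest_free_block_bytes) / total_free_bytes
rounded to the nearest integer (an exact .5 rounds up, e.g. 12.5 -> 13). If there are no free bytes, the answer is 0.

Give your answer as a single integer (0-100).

Op 1: a = malloc(18) -> a = 0; heap: [0-17 ALLOC][18-56 FREE]
Op 2: b = malloc(9) -> b = 18; heap: [0-17 ALLOC][18-26 ALLOC][27-56 FREE]
Op 3: a = realloc(a, 11) -> a = 0; heap: [0-10 ALLOC][11-17 FREE][18-26 ALLOC][27-56 FREE]
Op 4: b = realloc(b, 7) -> b = 18; heap: [0-10 ALLOC][11-17 FREE][18-24 ALLOC][25-56 FREE]
Op 5: free(a) -> (freed a); heap: [0-17 FREE][18-24 ALLOC][25-56 FREE]
Free blocks: [18 32] total_free=50 largest=32 -> 100*(50-32)/50 = 1800/50 = 36

Answer: 36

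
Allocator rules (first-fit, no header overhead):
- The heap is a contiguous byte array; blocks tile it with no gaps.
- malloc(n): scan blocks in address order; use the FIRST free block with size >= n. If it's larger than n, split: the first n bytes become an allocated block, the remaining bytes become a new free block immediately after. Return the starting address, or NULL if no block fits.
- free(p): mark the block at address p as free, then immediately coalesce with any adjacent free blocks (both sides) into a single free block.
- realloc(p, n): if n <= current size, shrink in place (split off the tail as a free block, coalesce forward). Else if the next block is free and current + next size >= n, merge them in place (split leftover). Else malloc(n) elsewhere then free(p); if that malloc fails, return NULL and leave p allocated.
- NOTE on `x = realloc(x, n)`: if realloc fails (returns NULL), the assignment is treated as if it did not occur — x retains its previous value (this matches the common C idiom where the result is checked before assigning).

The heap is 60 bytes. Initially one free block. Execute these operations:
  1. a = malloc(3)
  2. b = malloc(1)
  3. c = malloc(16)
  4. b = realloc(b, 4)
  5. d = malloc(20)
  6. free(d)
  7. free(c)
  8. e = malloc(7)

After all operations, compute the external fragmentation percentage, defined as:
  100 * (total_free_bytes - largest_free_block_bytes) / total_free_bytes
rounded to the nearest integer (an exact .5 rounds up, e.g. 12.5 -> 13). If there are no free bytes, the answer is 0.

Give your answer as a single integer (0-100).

Op 1: a = malloc(3) -> a = 0; heap: [0-2 ALLOC][3-59 FREE]
Op 2: b = malloc(1) -> b = 3; heap: [0-2 ALLOC][3-3 ALLOC][4-59 FREE]
Op 3: c = malloc(16) -> c = 4; heap: [0-2 ALLOC][3-3 ALLOC][4-19 ALLOC][20-59 FREE]
Op 4: b = realloc(b, 4) -> b = 20; heap: [0-2 ALLOC][3-3 FREE][4-19 ALLOC][20-23 ALLOC][24-59 FREE]
Op 5: d = malloc(20) -> d = 24; heap: [0-2 ALLOC][3-3 FREE][4-19 ALLOC][20-23 ALLOC][24-43 ALLOC][44-59 FREE]
Op 6: free(d) -> (freed d); heap: [0-2 ALLOC][3-3 FREE][4-19 ALLOC][20-23 ALLOC][24-59 FREE]
Op 7: free(c) -> (freed c); heap: [0-2 ALLOC][3-19 FREE][20-23 ALLOC][24-59 FREE]
Op 8: e = malloc(7) -> e = 3; heap: [0-2 ALLOC][3-9 ALLOC][10-19 FREE][20-23 ALLOC][24-59 FREE]
Free blocks: [10 36] total_free=46 largest=36 -> 100*(46-36)/46 = 1000/46 ≈ 21.739 -> rounds to 22

Answer: 22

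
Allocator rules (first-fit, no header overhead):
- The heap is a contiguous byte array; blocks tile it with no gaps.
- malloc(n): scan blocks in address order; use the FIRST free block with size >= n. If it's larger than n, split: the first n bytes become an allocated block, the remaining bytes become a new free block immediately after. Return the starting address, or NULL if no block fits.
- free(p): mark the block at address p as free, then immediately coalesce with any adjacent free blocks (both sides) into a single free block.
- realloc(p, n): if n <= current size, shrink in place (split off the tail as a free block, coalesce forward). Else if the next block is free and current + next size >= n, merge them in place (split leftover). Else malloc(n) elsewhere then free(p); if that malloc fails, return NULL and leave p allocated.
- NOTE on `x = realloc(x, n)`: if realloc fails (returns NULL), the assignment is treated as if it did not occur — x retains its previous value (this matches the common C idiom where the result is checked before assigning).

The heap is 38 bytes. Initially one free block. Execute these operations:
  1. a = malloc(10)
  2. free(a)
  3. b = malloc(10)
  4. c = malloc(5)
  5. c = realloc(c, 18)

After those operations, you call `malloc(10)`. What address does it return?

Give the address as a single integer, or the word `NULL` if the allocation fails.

Op 1: a = malloc(10) -> a = 0; heap: [0-9 ALLOC][10-37 FREE]
Op 2: free(a) -> (freed a); heap: [0-37 FREE]
Op 3: b = malloc(10) -> b = 0; heap: [0-9 ALLOC][10-37 FREE]
Op 4: c = malloc(5) -> c = 10; heap: [0-9 ALLOC][10-14 ALLOC][15-37 FREE]
Op 5: c = realloc(c, 18) -> c = 10; heap: [0-9 ALLOC][10-27 ALLOC][28-37 FREE]
malloc(10): first-fit scan over [0-9 ALLOC][10-27 ALLOC][28-37 FREE] -> 28

Answer: 28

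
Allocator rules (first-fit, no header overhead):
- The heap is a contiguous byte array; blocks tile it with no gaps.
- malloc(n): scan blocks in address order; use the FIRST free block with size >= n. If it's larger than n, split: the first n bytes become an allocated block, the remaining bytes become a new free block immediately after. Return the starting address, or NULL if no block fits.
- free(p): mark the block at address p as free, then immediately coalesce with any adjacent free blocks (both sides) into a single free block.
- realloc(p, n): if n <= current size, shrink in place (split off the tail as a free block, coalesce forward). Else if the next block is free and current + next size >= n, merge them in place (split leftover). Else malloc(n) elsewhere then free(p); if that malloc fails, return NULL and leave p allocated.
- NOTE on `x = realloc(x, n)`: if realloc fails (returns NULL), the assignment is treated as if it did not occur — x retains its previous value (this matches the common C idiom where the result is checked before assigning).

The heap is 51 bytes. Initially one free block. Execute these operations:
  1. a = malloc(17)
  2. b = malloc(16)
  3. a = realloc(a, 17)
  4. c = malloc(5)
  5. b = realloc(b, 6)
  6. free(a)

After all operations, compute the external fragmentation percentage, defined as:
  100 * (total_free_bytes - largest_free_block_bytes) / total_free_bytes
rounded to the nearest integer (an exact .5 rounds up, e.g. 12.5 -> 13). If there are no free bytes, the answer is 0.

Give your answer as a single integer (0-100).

Answer: 58

Derivation:
Op 1: a = malloc(17) -> a = 0; heap: [0-16 ALLOC][17-50 FREE]
Op 2: b = malloc(16) -> b = 17; heap: [0-16 ALLOC][17-32 ALLOC][33-50 FREE]
Op 3: a = realloc(a, 17) -> a = 0; heap: [0-16 ALLOC][17-32 ALLOC][33-50 FREE]
Op 4: c = malloc(5) -> c = 33; heap: [0-16 ALLOC][17-32 ALLOC][33-37 ALLOC][38-50 FREE]
Op 5: b = realloc(b, 6) -> b = 17; heap: [0-16 ALLOC][17-22 ALLOC][23-32 FREE][33-37 ALLOC][38-50 FREE]
Op 6: free(a) -> (freed a); heap: [0-16 FREE][17-22 ALLOC][23-32 FREE][33-37 ALLOC][38-50 FREE]
Free blocks: [17 10 13] total_free=40 largest=17 -> 100*(40-17)/40 = 2300/40 = 57.5 -> rounds to 58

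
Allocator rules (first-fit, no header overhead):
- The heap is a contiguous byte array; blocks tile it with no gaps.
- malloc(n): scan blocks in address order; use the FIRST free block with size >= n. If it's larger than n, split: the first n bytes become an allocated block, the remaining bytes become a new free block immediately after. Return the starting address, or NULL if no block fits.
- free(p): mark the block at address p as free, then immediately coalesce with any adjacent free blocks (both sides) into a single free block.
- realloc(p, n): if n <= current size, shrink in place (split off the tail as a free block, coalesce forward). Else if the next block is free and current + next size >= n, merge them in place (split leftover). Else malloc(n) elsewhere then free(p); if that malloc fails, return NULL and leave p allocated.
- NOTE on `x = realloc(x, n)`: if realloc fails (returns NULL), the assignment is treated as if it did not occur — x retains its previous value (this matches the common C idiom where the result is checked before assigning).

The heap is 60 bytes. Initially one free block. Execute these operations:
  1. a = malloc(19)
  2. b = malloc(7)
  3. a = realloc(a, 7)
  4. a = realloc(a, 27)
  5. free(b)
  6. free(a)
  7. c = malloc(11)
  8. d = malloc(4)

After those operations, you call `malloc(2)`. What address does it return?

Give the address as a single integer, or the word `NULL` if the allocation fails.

Answer: 15

Derivation:
Op 1: a = malloc(19) -> a = 0; heap: [0-18 ALLOC][19-59 FREE]
Op 2: b = malloc(7) -> b = 19; heap: [0-18 ALLOC][19-25 ALLOC][26-59 FREE]
Op 3: a = realloc(a, 7) -> a = 0; heap: [0-6 ALLOC][7-18 FREE][19-25 ALLOC][26-59 FREE]
Op 4: a = realloc(a, 27) -> a = 26; heap: [0-18 FREE][19-25 ALLOC][26-52 ALLOC][53-59 FREE]
Op 5: free(b) -> (freed b); heap: [0-25 FREE][26-52 ALLOC][53-59 FREE]
Op 6: free(a) -> (freed a); heap: [0-59 FREE]
Op 7: c = malloc(11) -> c = 0; heap: [0-10 ALLOC][11-59 FREE]
Op 8: d = malloc(4) -> d = 11; heap: [0-10 ALLOC][11-14 ALLOC][15-59 FREE]
malloc(2): first-fit scan over [0-10 ALLOC][11-14 ALLOC][15-59 FREE] -> 15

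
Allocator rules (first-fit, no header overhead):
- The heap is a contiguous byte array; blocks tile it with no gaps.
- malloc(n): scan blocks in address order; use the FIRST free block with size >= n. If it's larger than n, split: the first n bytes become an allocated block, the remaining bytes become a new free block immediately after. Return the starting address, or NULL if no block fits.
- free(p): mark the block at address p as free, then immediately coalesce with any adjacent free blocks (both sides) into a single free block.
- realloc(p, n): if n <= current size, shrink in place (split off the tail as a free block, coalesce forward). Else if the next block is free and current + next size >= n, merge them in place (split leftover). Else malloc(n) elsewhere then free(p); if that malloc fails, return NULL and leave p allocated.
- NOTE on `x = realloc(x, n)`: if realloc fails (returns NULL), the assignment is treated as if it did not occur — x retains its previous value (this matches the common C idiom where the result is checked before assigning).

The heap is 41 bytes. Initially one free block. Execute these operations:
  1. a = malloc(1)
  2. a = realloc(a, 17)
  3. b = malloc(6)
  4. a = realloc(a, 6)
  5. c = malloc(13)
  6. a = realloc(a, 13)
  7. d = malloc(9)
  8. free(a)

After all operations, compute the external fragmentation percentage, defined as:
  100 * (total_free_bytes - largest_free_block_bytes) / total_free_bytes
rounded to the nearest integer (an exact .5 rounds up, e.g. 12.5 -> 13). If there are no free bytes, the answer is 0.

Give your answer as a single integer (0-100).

Answer: 23

Derivation:
Op 1: a = malloc(1) -> a = 0; heap: [0-0 ALLOC][1-40 FREE]
Op 2: a = realloc(a, 17) -> a = 0; heap: [0-16 ALLOC][17-40 FREE]
Op 3: b = malloc(6) -> b = 17; heap: [0-16 ALLOC][17-22 ALLOC][23-40 FREE]
Op 4: a = realloc(a, 6) -> a = 0; heap: [0-5 ALLOC][6-16 FREE][17-22 ALLOC][23-40 FREE]
Op 5: c = malloc(13) -> c = 23; heap: [0-5 ALLOC][6-16 FREE][17-22 ALLOC][23-35 ALLOC][36-40 FREE]
Op 6: a = realloc(a, 13) -> a = 0; heap: [0-12 ALLOC][13-16 FREE][17-22 ALLOC][23-35 ALLOC][36-40 FREE]
Op 7: d = malloc(9) -> d = NULL; heap: [0-12 ALLOC][13-16 FREE][17-22 ALLOC][23-35 ALLOC][36-40 FREE]
Op 8: free(a) -> (freed a); heap: [0-16 FREE][17-22 ALLOC][23-35 ALLOC][36-40 FREE]
Free blocks: [17 5] total_free=22 largest=17 -> 100*(22-17)/22 = 500/22 ≈ 22.727 -> rounds to 23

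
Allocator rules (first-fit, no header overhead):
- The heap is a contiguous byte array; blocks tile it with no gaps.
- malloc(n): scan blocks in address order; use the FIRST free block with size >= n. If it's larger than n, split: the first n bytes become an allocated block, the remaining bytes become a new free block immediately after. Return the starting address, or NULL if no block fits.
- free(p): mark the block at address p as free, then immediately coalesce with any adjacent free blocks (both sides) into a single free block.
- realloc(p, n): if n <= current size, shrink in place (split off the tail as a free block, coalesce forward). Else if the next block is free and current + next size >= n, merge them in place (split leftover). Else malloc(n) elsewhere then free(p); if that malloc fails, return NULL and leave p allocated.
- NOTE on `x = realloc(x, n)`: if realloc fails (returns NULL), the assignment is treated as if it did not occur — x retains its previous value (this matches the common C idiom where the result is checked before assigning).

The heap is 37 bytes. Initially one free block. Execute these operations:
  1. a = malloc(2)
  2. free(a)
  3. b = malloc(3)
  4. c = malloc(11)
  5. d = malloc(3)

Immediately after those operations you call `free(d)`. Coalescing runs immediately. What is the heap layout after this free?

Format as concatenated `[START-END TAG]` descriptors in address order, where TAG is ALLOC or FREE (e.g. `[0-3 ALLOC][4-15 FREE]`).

Answer: [0-2 ALLOC][3-13 ALLOC][14-36 FREE]

Derivation:
Op 1: a = malloc(2) -> a = 0; heap: [0-1 ALLOC][2-36 FREE]
Op 2: free(a) -> (freed a); heap: [0-36 FREE]
Op 3: b = malloc(3) -> b = 0; heap: [0-2 ALLOC][3-36 FREE]
Op 4: c = malloc(11) -> c = 3; heap: [0-2 ALLOC][3-13 ALLOC][14-36 FREE]
Op 5: d = malloc(3) -> d = 14; heap: [0-2 ALLOC][3-13 ALLOC][14-16 ALLOC][17-36 FREE]
free(d): d = 14 -> block [14-16 ALLOC]; mark free, coalesce with adjacent free neighbors -> [0-2 ALLOC][3-13 ALLOC][14-36 FREE]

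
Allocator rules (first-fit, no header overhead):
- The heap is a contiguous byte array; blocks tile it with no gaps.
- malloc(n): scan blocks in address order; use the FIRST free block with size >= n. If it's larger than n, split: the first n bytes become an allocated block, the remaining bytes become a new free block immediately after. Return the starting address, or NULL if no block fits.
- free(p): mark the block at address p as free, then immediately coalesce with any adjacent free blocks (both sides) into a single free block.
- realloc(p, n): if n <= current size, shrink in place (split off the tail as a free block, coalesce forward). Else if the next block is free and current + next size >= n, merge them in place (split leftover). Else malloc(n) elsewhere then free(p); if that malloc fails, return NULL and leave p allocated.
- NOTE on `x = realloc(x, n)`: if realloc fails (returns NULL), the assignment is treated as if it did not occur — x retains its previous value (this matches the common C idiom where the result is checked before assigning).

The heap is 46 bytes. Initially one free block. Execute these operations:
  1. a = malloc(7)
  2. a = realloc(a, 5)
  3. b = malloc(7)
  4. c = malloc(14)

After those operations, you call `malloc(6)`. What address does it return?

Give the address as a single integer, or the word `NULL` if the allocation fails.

Answer: 26

Derivation:
Op 1: a = malloc(7) -> a = 0; heap: [0-6 ALLOC][7-45 FREE]
Op 2: a = realloc(a, 5) -> a = 0; heap: [0-4 ALLOC][5-45 FREE]
Op 3: b = malloc(7) -> b = 5; heap: [0-4 ALLOC][5-11 ALLOC][12-45 FREE]
Op 4: c = malloc(14) -> c = 12; heap: [0-4 ALLOC][5-11 ALLOC][12-25 ALLOC][26-45 FREE]
malloc(6): first-fit scan over [0-4 ALLOC][5-11 ALLOC][12-25 ALLOC][26-45 FREE] -> 26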